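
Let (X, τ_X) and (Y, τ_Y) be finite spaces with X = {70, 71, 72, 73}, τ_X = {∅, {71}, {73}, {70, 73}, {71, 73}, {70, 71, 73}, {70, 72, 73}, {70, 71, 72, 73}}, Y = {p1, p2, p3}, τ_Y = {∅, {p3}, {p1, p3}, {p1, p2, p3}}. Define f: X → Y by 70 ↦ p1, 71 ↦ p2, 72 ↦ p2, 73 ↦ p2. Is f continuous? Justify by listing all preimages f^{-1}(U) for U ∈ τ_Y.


f is NOT continuous.

Compute f^{-1}(U) for each U ∈ τ_Y:
  U = ∅: f^{-1}(U) = ∅ ∈ τ_X ✓.
  U = {p3}: f^{-1}(U) = ∅ ∈ τ_X ✓.
  U = {p1, p3}: f^{-1}(U) = {70} ∉ τ_X ✗.
  U = {p1, p2, p3}: f^{-1}(U) = {70, 71, 72, 73} ∈ τ_X ✓.
Found U = {p1, p3} with f^{-1}(U) = {70} not in τ_X. Therefore f is NOT continuous.


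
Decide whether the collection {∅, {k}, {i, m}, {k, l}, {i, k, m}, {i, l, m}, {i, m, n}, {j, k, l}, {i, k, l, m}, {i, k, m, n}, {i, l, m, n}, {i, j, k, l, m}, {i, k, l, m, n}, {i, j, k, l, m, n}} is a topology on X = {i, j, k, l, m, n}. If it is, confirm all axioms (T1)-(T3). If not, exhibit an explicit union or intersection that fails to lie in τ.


τ is NOT a topology on X.

Axiom (T1): ∅ ∈ τ? Yes; X ∈ τ? Yes.
Axiom (T2/T3): check pairwise unions and intersections of members of τ.
Counterexample for (T3): {k, l} ∩ {i, l, m} = {l} ∉ τ. Therefore τ is NOT a topology.


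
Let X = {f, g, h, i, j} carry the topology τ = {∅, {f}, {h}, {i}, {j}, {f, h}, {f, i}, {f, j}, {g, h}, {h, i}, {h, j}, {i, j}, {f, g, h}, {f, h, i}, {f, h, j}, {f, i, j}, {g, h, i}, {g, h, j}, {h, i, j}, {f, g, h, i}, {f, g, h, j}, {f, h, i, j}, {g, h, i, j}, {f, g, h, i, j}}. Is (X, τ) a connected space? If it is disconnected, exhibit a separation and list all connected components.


(X, τ) is disconnected; components = [{f}, {i}, {j}, {g, h}].

Find clopen sets (U ∈ τ with X ∖ U ∈ τ):
  U = ∅, X ∖ U = {f, g, h, i, j} — both open, so U is clopen.
  U = {f}, X ∖ U = {g, h, i, j} — both open, so U is clopen.
  U = {i}, X ∖ U = {f, g, h, j} — both open, so U is clopen.
  U = {j}, X ∖ U = {f, g, h, i} — both open, so U is clopen.
  U = {f, i}, X ∖ U = {g, h, j} — both open, so U is clopen.
  U = {f, j}, X ∖ U = {g, h, i} — both open, so U is clopen.
  U = {g, h}, X ∖ U = {f, i, j} — both open, so U is clopen.
  U = {i, j}, X ∖ U = {f, g, h} — both open, so U is clopen.
  U = {f, g, h}, X ∖ U = {i, j} — both open, so U is clopen.
  U = {f, i, j}, X ∖ U = {g, h} — both open, so U is clopen.
  U = {g, h, i}, X ∖ U = {f, j} — both open, so U is clopen.
  U = {g, h, j}, X ∖ U = {f, i} — both open, so U is clopen.
  U = {f, g, h, i}, X ∖ U = {j} — both open, so U is clopen.
  U = {f, g, h, j}, X ∖ U = {i} — both open, so U is clopen.
  U = {g, h, i, j}, X ∖ U = {f} — both open, so U is clopen.
  U = {f, g, h, i, j}, X ∖ U = ∅ — both open, so U is clopen.
Nontrivial clopen(s) exist: e.g. {f}. So (X, τ) is disconnected.
Compute connected components by grouping points that agree on all clopens:
  component: {f}
  component: {i}
  component: {j}
  component: {g, h}


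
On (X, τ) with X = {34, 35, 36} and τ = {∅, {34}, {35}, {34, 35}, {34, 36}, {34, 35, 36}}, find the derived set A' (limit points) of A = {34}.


A' = {36}

For each x ∈ X, list the open sets U ∈ τ with x ∈ U, then check whether U ∩ (A ∖ {x}) ≠ ∅ for every such U.
  x = 34: open {34} ∋ x has {34} ∩ (A ∖ {34}) = ∅, so x is NOT a limit point.
  x = 35: open {35} ∋ x has {35} ∩ (A ∖ {35}) = ∅, so x is NOT a limit point.
  x = 36: opens ∋ x are {34, 36}, {34, 35, 36}; each meets A ∖ {36}, so x IS a limit point.
Collecting: A' = {36}.


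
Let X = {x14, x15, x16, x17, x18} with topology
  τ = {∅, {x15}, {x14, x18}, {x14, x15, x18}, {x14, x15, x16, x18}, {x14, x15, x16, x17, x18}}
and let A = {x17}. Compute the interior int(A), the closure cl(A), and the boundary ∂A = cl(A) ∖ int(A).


int(A) = ∅, cl(A) = {x17}, ∂A = {x17}.

Closed sets in (X, τ) are complements of opens:
  closed(X, τ) = {∅, {x17}, {x16, x17}, {x15, x16, x17}, {x14, x16, x17, x18}, {x14, x15, x16, x17, x18}}.
int(A) = ⋃ {U ∈ τ : U ⊆ A}. Opens contained in A: ∅.
Taking the union of these: int(A) = ∅.
cl(A) = ⋂ {C closed : A ⊆ C}. Closed sets containing A: {x17}, {x16, x17}, {x15, x16, x17}, {x14, x16, x17, x18}, {x14, x15, x16, x17, x18}.
Intersecting these: cl(A) = {x17}.
∂A = cl(A) ∖ int(A) = {x17} ∖ ∅ = {x17}.


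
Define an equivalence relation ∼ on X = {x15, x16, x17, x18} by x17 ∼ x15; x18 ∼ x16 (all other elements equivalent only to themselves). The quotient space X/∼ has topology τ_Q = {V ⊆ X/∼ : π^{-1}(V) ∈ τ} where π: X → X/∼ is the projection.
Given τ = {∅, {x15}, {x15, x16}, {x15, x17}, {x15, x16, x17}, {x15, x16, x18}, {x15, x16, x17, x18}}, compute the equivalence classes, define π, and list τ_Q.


X/∼ = {[x15=x17], [x16=x18]}; |τ_Q| = 3.

Equivalence classes: [x15=x17], [x16=x18].
Quotient map π: X → X/∼ sends x15 ↦ [x15=x17], x16 ↦ [x16=x18], x17 ↦ [x15=x17], x18 ↦ [x16=x18].
For each subset V ⊆ X/∼, compute π^{-1}(V) ⊆ X and check whether π^{-1}(V) ∈ τ. V is open in τ_Q iff π^{-1}(V) ∈ τ.
  V = {}: π^{-1}(V) = ∅ ∈ τ ✓.
  V = {[x15=x17]}: π^{-1}(V) = {x15, x17} ∈ τ ✓.
  V = {[x16=x18]}: π^{-1}(V) = {x16, x18} ∉ τ ✗.
  V = {[x15=x17], [x16=x18]}: π^{-1}(V) = {x15, x16, x17, x18} ∈ τ ✓.
Open sets in the quotient: τ_Q = {{}, {[x15=x17]}, {[x15=x17], [x16=x18]}} (3 elements).


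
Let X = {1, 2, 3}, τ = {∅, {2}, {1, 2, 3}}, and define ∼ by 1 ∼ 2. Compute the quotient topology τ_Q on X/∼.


X/∼ = {[1=2], [3]}; |τ_Q| = 2.

Equivalence classes: [1=2], [3].
Quotient map π: X → X/∼ sends 1 ↦ [1=2], 2 ↦ [1=2], 3 ↦ [3].
For each subset V ⊆ X/∼, compute π^{-1}(V) ⊆ X and check whether π^{-1}(V) ∈ τ. V is open in τ_Q iff π^{-1}(V) ∈ τ.
  V = {}: π^{-1}(V) = ∅ ∈ τ ✓.
  V = {[1=2]}: π^{-1}(V) = {1, 2} ∉ τ ✗.
  V = {[3]}: π^{-1}(V) = {3} ∉ τ ✗.
  V = {[1=2], [3]}: π^{-1}(V) = {1, 2, 3} ∈ τ ✓.
Open sets in the quotient: τ_Q = {{}, {[1=2], [3]}} (2 elements).


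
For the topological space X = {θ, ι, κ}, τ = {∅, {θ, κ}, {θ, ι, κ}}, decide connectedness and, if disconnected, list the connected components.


(X, τ) is connected.

Find clopen sets (U ∈ τ with X ∖ U ∈ τ):
  U = ∅, X ∖ U = {θ, ι, κ} — both open, so U is clopen.
  U = {θ, ι, κ}, X ∖ U = ∅ — both open, so U is clopen.
Only trivial clopens (∅ and X) exist, so (X, τ) is connected.
Compute connected components by grouping points that agree on all clopens:
  component: {θ, ι, κ}


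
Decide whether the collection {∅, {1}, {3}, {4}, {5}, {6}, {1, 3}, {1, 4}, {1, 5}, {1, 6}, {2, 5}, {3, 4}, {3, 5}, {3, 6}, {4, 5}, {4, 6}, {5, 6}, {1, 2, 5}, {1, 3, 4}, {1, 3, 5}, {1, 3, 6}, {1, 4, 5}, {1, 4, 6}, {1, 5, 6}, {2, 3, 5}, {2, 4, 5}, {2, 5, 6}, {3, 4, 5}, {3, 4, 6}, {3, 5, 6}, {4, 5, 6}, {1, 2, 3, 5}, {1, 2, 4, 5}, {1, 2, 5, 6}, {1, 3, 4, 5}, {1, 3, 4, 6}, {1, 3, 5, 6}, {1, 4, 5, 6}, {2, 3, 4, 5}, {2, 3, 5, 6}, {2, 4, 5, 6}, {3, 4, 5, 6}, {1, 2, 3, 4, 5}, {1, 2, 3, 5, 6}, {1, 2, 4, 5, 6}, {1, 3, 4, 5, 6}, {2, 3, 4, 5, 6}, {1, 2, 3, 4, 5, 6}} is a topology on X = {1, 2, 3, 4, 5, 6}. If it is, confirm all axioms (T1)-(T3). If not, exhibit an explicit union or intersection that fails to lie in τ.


τ IS a topology on X.

Axiom (T1): ∅ ∈ τ? Yes; X ∈ τ? Yes.
Axiom (T2/T3): check pairwise unions and intersections of members of τ.
All pairwise intersections and unions checked — each lies in τ. Therefore τ satisfies (T1), (T2), (T3): it IS a topology on X.


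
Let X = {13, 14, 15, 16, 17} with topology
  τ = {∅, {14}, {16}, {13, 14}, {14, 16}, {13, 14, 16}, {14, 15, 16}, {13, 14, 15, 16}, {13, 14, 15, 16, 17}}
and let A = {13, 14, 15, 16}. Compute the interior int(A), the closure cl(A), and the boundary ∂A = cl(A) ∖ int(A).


int(A) = {13, 14, 15, 16}, cl(A) = {13, 14, 15, 16, 17}, ∂A = {17}.

Closed sets in (X, τ) are complements of opens:
  closed(X, τ) = {∅, {17}, {13, 17}, {15, 17}, {13, 15, 17}, {15, 16, 17}, {13, 14, 15, 17}, {13, 15, 16, 17}, {13, 14, 15, 16, 17}}.
int(A) = ⋃ {U ∈ τ : U ⊆ A}. Opens contained in A: ∅, {14}, {16}, {13, 14}, {14, 16}, {13, 14, 16}, {14, 15, 16}, {13, 14, 15, 16}.
Taking the union of these: int(A) = {13, 14, 15, 16}.
cl(A) = ⋂ {C closed : A ⊆ C}. Closed sets containing A: {13, 14, 15, 16, 17}.
Intersecting these: cl(A) = {13, 14, 15, 16, 17}.
∂A = cl(A) ∖ int(A) = {13, 14, 15, 16, 17} ∖ {13, 14, 15, 16} = {17}.


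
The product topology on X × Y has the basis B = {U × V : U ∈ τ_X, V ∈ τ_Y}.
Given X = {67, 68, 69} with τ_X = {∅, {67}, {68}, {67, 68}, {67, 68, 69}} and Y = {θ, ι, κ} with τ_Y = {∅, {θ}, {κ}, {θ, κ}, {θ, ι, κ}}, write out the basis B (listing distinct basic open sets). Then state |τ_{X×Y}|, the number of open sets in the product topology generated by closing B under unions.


Basis B = {∅ × ∅, {67} × {θ}, {67} × {κ}, {68} × {θ}, {68} × {κ}, {67} × {θ, κ}, {67, 68} × {θ}, {67, 68} × {κ}, {68} × {θ, κ}, {67} × {θ, ι, κ}, {67, 68, 69} × {θ}, {67, 68, 69} × {κ}, {68} × {θ, ι, κ}, {67, 68} × {θ, κ}, {67, 68} × {θ, ι, κ}, {67, 68, 69} × {θ, κ}, {67, 68, 69} × {θ, ι, κ}}; |τ_{X×Y}| = 48.

Enumerate products U × V with U ∈ τ_X, V ∈ τ_Y (deduplicated):
  ∅ × ∅ = {} (∅)
  {67} × {θ} = {(67,θ)}
  {67} × {κ} = {(67,κ)}
  {68} × {θ} = {(68,θ)}
  {68} × {κ} = {(68,κ)}
  {67} × {θ, κ} = {(67,θ), (67,κ)}
  {67, 68} × {θ} = {(67,θ), (68,θ)}
  {67, 68} × {κ} = {(67,κ), (68,κ)}
  {68} × {θ, κ} = {(68,θ), (68,κ)}
  {67} × {θ, ι, κ} = {(67,θ), (67,ι), (67,κ)}
  {67, 68, 69} × {θ} = {(67,θ), (68,θ), (69,θ)}
  {67, 68, 69} × {κ} = {(67,κ), (68,κ), (69,κ)}
  {68} × {θ, ι, κ} = {(68,θ), (68,ι), (68,κ)}
  {67, 68} × {θ, κ} = {(67,θ), (67,κ), (68,θ), (68,κ)}
  {67, 68} × {θ, ι, κ} = {(67,θ), (67,ι), (67,κ), (68,θ), (68,ι), (68,κ)}
  {67, 68, 69} × {θ, κ} = {(67,θ), (67,κ), (68,θ), (68,κ), (69,θ), (69,κ)}
  {67, 68, 69} × {θ, ι, κ} = {(67,θ), (67,ι), (67,κ), (68,θ), (68,ι), (68,κ), (69,θ), (69,ι), (69,κ)}
These 17 distinct sets form the basis B.
Close under arbitrary unions to get τ_{X×Y}; counting gives |τ_{X×Y}| = 48.


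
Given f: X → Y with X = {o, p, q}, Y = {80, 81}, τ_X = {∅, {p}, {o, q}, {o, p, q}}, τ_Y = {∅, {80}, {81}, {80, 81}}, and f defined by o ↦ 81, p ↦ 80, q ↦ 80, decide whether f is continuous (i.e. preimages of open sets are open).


f is NOT continuous.

Compute f^{-1}(U) for each U ∈ τ_Y:
  U = ∅: f^{-1}(U) = ∅ ∈ τ_X ✓.
  U = {80}: f^{-1}(U) = {p, q} ∉ τ_X ✗.
  U = {81}: f^{-1}(U) = {o} ∉ τ_X ✗.
  U = {80, 81}: f^{-1}(U) = {o, p, q} ∈ τ_X ✓.
Found U = {80} with f^{-1}(U) = {p, q} not in τ_X. Therefore f is NOT continuous.


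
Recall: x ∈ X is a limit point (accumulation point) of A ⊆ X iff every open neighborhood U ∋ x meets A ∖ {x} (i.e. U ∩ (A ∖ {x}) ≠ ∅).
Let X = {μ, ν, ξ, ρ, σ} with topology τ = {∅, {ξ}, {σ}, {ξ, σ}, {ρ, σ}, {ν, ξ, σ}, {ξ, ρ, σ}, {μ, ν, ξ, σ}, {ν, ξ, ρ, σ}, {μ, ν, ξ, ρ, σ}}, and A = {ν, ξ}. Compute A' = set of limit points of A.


A' = {μ, ν}

For each x ∈ X, list the open sets U ∈ τ with x ∈ U, then check whether U ∩ (A ∖ {x}) ≠ ∅ for every such U.
  x = μ: opens ∋ x are {μ, ν, ξ, σ}, {μ, ν, ξ, ρ, σ}; each meets A ∖ {μ}, so x IS a limit point.
  x = ν: opens ∋ x are {ν, ξ, σ}, {μ, ν, ξ, σ}, {ν, ξ, ρ, σ}, {μ, ν, ξ, ρ, σ}; each meets A ∖ {ν}, so x IS a limit point.
  x = ξ: open {ξ} ∋ x has {ξ} ∩ (A ∖ {ξ}) = ∅, so x is NOT a limit point.
  x = ρ: open {ρ, σ} ∋ x has {ρ, σ} ∩ (A ∖ {ρ}) = ∅, so x is NOT a limit point.
  x = σ: open {σ} ∋ x has {σ} ∩ (A ∖ {σ}) = ∅, so x is NOT a limit point.
Collecting: A' = {μ, ν}.


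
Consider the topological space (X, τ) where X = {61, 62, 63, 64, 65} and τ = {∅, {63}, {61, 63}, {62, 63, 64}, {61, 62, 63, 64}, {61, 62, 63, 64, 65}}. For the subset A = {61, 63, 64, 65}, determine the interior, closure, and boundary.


int(A) = {61, 63}, cl(A) = {61, 62, 63, 64, 65}, ∂A = {62, 64, 65}.

Closed sets in (X, τ) are complements of opens:
  closed(X, τ) = {∅, {65}, {61, 65}, {62, 64, 65}, {61, 62, 64, 65}, {61, 62, 63, 64, 65}}.
int(A) = ⋃ {U ∈ τ : U ⊆ A}. Opens contained in A: ∅, {63}, {61, 63}.
Taking the union of these: int(A) = {61, 63}.
cl(A) = ⋂ {C closed : A ⊆ C}. Closed sets containing A: {61, 62, 63, 64, 65}.
Intersecting these: cl(A) = {61, 62, 63, 64, 65}.
∂A = cl(A) ∖ int(A) = {61, 62, 63, 64, 65} ∖ {61, 63} = {62, 64, 65}.


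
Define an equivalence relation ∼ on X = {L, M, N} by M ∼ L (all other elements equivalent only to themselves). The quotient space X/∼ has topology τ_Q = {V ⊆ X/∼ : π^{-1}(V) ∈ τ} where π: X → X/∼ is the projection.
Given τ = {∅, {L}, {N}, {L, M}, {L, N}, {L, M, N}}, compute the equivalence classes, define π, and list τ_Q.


X/∼ = {[L=M], [N]}; |τ_Q| = 4.

Equivalence classes: [L=M], [N].
Quotient map π: X → X/∼ sends L ↦ [L=M], M ↦ [L=M], N ↦ [N].
For each subset V ⊆ X/∼, compute π^{-1}(V) ⊆ X and check whether π^{-1}(V) ∈ τ. V is open in τ_Q iff π^{-1}(V) ∈ τ.
  V = {}: π^{-1}(V) = ∅ ∈ τ ✓.
  V = {[L=M]}: π^{-1}(V) = {L, M} ∈ τ ✓.
  V = {[N]}: π^{-1}(V) = {N} ∈ τ ✓.
  V = {[L=M], [N]}: π^{-1}(V) = {L, M, N} ∈ τ ✓.
Open sets in the quotient: τ_Q = {{}, {[L=M]}, {[N]}, {[L=M], [N]}} (4 elements).


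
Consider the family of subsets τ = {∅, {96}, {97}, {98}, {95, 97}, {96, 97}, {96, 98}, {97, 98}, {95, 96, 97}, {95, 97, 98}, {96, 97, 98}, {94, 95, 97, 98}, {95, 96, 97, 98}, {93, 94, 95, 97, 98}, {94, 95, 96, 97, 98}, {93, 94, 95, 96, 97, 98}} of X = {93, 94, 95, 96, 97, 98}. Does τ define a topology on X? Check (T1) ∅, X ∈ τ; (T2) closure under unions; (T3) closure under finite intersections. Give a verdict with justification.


τ IS a topology on X.

Axiom (T1): ∅ ∈ τ? Yes; X ∈ τ? Yes.
Axiom (T2/T3): check pairwise unions and intersections of members of τ.
All pairwise intersections and unions checked — each lies in τ. Therefore τ satisfies (T1), (T2), (T3): it IS a topology on X.


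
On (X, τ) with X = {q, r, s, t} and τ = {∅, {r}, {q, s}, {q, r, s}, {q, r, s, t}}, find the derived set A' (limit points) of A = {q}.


A' = {s, t}

For each x ∈ X, list the open sets U ∈ τ with x ∈ U, then check whether U ∩ (A ∖ {x}) ≠ ∅ for every such U.
  x = q: open {q, s} ∋ x has {q, s} ∩ (A ∖ {q}) = ∅, so x is NOT a limit point.
  x = r: open {r} ∋ x has {r} ∩ (A ∖ {r}) = ∅, so x is NOT a limit point.
  x = s: opens ∋ x are {q, s}, {q, r, s}, {q, r, s, t}; each meets A ∖ {s}, so x IS a limit point.
  x = t: opens ∋ x are {q, r, s, t}; each meets A ∖ {t}, so x IS a limit point.
Collecting: A' = {s, t}.


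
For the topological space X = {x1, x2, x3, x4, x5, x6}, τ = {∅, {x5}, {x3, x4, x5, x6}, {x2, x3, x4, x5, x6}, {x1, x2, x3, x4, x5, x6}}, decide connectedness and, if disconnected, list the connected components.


(X, τ) is connected.

Find clopen sets (U ∈ τ with X ∖ U ∈ τ):
  U = ∅, X ∖ U = {x1, x2, x3, x4, x5, x6} — both open, so U is clopen.
  U = {x1, x2, x3, x4, x5, x6}, X ∖ U = ∅ — both open, so U is clopen.
Only trivial clopens (∅ and X) exist, so (X, τ) is connected.
Compute connected components by grouping points that agree on all clopens:
  component: {x1, x2, x3, x4, x5, x6}


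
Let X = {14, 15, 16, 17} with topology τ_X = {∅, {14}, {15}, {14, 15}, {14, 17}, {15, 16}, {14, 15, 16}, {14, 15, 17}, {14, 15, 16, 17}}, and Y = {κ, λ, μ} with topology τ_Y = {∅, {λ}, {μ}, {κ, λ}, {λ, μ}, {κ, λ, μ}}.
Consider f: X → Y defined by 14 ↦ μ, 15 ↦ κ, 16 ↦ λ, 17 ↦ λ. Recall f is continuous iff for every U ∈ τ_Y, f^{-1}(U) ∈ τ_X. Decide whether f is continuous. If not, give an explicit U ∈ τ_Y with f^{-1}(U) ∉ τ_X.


f is NOT continuous.

Compute f^{-1}(U) for each U ∈ τ_Y:
  U = ∅: f^{-1}(U) = ∅ ∈ τ_X ✓.
  U = {λ}: f^{-1}(U) = {16, 17} ∉ τ_X ✗.
  U = {μ}: f^{-1}(U) = {14} ∈ τ_X ✓.
  U = {κ, λ}: f^{-1}(U) = {15, 16, 17} ∉ τ_X ✗.
  U = {λ, μ}: f^{-1}(U) = {14, 16, 17} ∉ τ_X ✗.
  U = {κ, λ, μ}: f^{-1}(U) = {14, 15, 16, 17} ∈ τ_X ✓.
Found U = {λ} with f^{-1}(U) = {16, 17} not in τ_X. Therefore f is NOT continuous.


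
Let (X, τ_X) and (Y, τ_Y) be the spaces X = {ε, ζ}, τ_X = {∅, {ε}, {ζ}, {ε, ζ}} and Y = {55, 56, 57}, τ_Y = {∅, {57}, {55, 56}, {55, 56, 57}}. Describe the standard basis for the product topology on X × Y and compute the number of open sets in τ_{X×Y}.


Basis B = {∅ × ∅, {ε} × {57}, {ζ} × {57}, {ε} × {55, 56}, {ε, ζ} × {57}, {ζ} × {55, 56}, {ε} × {55, 56, 57}, {ζ} × {55, 56, 57}, {ε, ζ} × {55, 56}, {ε, ζ} × {55, 56, 57}}; |τ_{X×Y}| = 16.

Enumerate products U × V with U ∈ τ_X, V ∈ τ_Y (deduplicated):
  ∅ × ∅ = {} (∅)
  {ε} × {57} = {(ε,57)}
  {ζ} × {57} = {(ζ,57)}
  {ε} × {55, 56} = {(ε,55), (ε,56)}
  {ε, ζ} × {57} = {(ε,57), (ζ,57)}
  {ζ} × {55, 56} = {(ζ,55), (ζ,56)}
  {ε} × {55, 56, 57} = {(ε,55), (ε,56), (ε,57)}
  {ζ} × {55, 56, 57} = {(ζ,55), (ζ,56), (ζ,57)}
  {ε, ζ} × {55, 56} = {(ε,55), (ε,56), (ζ,55), (ζ,56)}
  {ε, ζ} × {55, 56, 57} = {(ε,55), (ε,56), (ε,57), (ζ,55), (ζ,56), (ζ,57)}
These 10 distinct sets form the basis B.
Close under arbitrary unions to get τ_{X×Y}; counting gives |τ_{X×Y}| = 16.


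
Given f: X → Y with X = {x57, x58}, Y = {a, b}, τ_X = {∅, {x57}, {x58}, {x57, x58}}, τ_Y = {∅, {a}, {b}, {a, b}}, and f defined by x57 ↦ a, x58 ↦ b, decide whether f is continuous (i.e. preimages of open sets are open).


f IS continuous.

Compute f^{-1}(U) for each U ∈ τ_Y:
  U = ∅: f^{-1}(U) = ∅ ∈ τ_X ✓.
  U = {a}: f^{-1}(U) = {x57} ∈ τ_X ✓.
  U = {b}: f^{-1}(U) = {x58} ∈ τ_X ✓.
  U = {a, b}: f^{-1}(U) = {x57, x58} ∈ τ_X ✓.
Every preimage lies in τ_X, so f IS continuous.


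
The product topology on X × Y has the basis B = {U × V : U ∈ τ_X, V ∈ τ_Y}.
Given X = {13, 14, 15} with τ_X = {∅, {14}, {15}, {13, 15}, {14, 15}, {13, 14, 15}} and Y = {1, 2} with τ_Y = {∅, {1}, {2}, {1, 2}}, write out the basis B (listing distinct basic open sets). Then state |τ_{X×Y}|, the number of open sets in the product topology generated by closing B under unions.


Basis B = {∅ × ∅, {14} × {1}, {14} × {2}, {15} × {1}, {15} × {2}, {13, 15} × {1}, {13, 15} × {2}, {14} × {1, 2}, {14, 15} × {1}, {14, 15} × {2}, {15} × {1, 2}, {13, 14, 15} × {1}, {13, 14, 15} × {2}, {13, 15} × {1, 2}, {14, 15} × {1, 2}, {13, 14, 15} × {1, 2}}; |τ_{X×Y}| = 36.

Enumerate products U × V with U ∈ τ_X, V ∈ τ_Y (deduplicated):
  ∅ × ∅ = {} (∅)
  {14} × {1} = {(14,1)}
  {14} × {2} = {(14,2)}
  {15} × {1} = {(15,1)}
  {15} × {2} = {(15,2)}
  {13, 15} × {1} = {(13,1), (15,1)}
  {13, 15} × {2} = {(13,2), (15,2)}
  {14} × {1, 2} = {(14,1), (14,2)}
  {14, 15} × {1} = {(14,1), (15,1)}
  {14, 15} × {2} = {(14,2), (15,2)}
  {15} × {1, 2} = {(15,1), (15,2)}
  {13, 14, 15} × {1} = {(13,1), (14,1), (15,1)}
  {13, 14, 15} × {2} = {(13,2), (14,2), (15,2)}
  {13, 15} × {1, 2} = {(13,1), (13,2), (15,1), (15,2)}
  {14, 15} × {1, 2} = {(14,1), (14,2), (15,1), (15,2)}
  {13, 14, 15} × {1, 2} = {(13,1), (13,2), (14,1), (14,2), (15,1), (15,2)}
These 16 distinct sets form the basis B.
Close under arbitrary unions to get τ_{X×Y}; counting gives |τ_{X×Y}| = 36.


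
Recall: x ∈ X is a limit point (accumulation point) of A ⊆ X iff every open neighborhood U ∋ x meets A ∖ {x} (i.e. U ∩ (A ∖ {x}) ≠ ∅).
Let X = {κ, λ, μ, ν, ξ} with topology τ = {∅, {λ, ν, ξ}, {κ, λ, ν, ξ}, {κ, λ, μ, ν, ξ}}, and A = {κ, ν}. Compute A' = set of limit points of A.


A' = {κ, λ, μ, ξ}

For each x ∈ X, list the open sets U ∈ τ with x ∈ U, then check whether U ∩ (A ∖ {x}) ≠ ∅ for every such U.
  x = κ: opens ∋ x are {κ, λ, ν, ξ}, {κ, λ, μ, ν, ξ}; each meets A ∖ {κ}, so x IS a limit point.
  x = λ: opens ∋ x are {λ, ν, ξ}, {κ, λ, ν, ξ}, {κ, λ, μ, ν, ξ}; each meets A ∖ {λ}, so x IS a limit point.
  x = μ: opens ∋ x are {κ, λ, μ, ν, ξ}; each meets A ∖ {μ}, so x IS a limit point.
  x = ν: open {λ, ν, ξ} ∋ x has {λ, ν, ξ} ∩ (A ∖ {ν}) = ∅, so x is NOT a limit point.
  x = ξ: opens ∋ x are {λ, ν, ξ}, {κ, λ, ν, ξ}, {κ, λ, μ, ν, ξ}; each meets A ∖ {ξ}, so x IS a limit point.
Collecting: A' = {κ, λ, μ, ξ}.


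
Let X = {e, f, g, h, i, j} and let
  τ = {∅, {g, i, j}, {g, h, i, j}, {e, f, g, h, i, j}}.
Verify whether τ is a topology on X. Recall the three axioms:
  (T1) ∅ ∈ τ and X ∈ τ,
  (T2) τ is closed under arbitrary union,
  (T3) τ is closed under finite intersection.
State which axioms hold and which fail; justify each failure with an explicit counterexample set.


τ IS a topology on X.

Axiom (T1): ∅ ∈ τ? Yes; X ∈ τ? Yes.
Axiom (T2/T3): check pairwise unions and intersections of members of τ.
All pairwise intersections and unions checked — each lies in τ. Therefore τ satisfies (T1), (T2), (T3): it IS a topology on X.


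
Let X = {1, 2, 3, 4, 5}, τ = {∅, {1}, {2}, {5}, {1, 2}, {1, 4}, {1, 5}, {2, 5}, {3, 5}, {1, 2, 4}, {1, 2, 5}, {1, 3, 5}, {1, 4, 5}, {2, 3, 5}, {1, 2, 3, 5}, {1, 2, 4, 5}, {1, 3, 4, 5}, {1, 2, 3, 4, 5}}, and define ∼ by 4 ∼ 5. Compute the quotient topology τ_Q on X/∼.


X/∼ = {[1], [2], [3], [4=5]}; |τ_Q| = 8.

Equivalence classes: [1], [2], [3], [4=5].
Quotient map π: X → X/∼ sends 1 ↦ [1], 2 ↦ [2], 3 ↦ [3], 4 ↦ [4=5], 5 ↦ [4=5].
For each subset V ⊆ X/∼, compute π^{-1}(V) ⊆ X and check whether π^{-1}(V) ∈ τ. V is open in τ_Q iff π^{-1}(V) ∈ τ.
  V = {}: π^{-1}(V) = ∅ ∈ τ ✓.
  V = {[1]}: π^{-1}(V) = {1} ∈ τ ✓.
  V = {[2]}: π^{-1}(V) = {2} ∈ τ ✓.
  V = {[1], [2]}: π^{-1}(V) = {1, 2} ∈ τ ✓.
  V = {[3]}: π^{-1}(V) = {3} ∉ τ ✗.
  V = {[1], [3]}: π^{-1}(V) = {1, 3} ∉ τ ✗.
  V = {[2], [3]}: π^{-1}(V) = {2, 3} ∉ τ ✗.
  V = {[1], [2], [3]}: π^{-1}(V) = {1, 2, 3} ∉ τ ✗.
  V = {[4=5]}: π^{-1}(V) = {4, 5} ∉ τ ✗.
  V = {[1], [4=5]}: π^{-1}(V) = {1, 4, 5} ∈ τ ✓.
  V = {[2], [4=5]}: π^{-1}(V) = {2, 4, 5} ∉ τ ✗.
  V = {[1], [2], [4=5]}: π^{-1}(V) = {1, 2, 4, 5} ∈ τ ✓.
  V = {[3], [4=5]}: π^{-1}(V) = {3, 4, 5} ∉ τ ✗.
  V = {[1], [3], [4=5]}: π^{-1}(V) = {1, 3, 4, 5} ∈ τ ✓.
  V = {[2], [3], [4=5]}: π^{-1}(V) = {2, 3, 4, 5} ∉ τ ✗.
  V = {[1], [2], [3], [4=5]}: π^{-1}(V) = {1, 2, 3, 4, 5} ∈ τ ✓.
Open sets in the quotient: τ_Q = {{}, {[1]}, {[2]}, {[1], [2]}, {[1], [4=5]}, {[1], [2], [4=5]}, {[1], [3], [4=5]}, {[1], [2], [3], [4=5]}} (8 elements).


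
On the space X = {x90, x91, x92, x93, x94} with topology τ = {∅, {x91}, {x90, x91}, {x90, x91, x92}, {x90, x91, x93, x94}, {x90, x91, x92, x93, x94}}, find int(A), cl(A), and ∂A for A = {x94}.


int(A) = ∅, cl(A) = {x93, x94}, ∂A = {x93, x94}.

Closed sets in (X, τ) are complements of opens:
  closed(X, τ) = {∅, {x92}, {x93, x94}, {x92, x93, x94}, {x90, x92, x93, x94}, {x90, x91, x92, x93, x94}}.
int(A) = ⋃ {U ∈ τ : U ⊆ A}. Opens contained in A: ∅.
Taking the union of these: int(A) = ∅.
cl(A) = ⋂ {C closed : A ⊆ C}. Closed sets containing A: {x93, x94}, {x92, x93, x94}, {x90, x92, x93, x94}, {x90, x91, x92, x93, x94}.
Intersecting these: cl(A) = {x93, x94}.
∂A = cl(A) ∖ int(A) = {x93, x94} ∖ ∅ = {x93, x94}.


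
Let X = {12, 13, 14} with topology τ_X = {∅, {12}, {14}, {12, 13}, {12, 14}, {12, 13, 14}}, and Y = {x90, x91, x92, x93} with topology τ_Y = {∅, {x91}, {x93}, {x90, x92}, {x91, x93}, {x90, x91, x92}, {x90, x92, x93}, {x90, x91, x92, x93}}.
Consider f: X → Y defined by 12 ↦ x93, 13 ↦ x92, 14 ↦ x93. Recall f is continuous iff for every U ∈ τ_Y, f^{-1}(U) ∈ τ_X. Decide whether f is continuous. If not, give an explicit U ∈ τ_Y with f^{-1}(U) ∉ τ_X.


f is NOT continuous.

Compute f^{-1}(U) for each U ∈ τ_Y:
  U = ∅: f^{-1}(U) = ∅ ∈ τ_X ✓.
  U = {x91}: f^{-1}(U) = ∅ ∈ τ_X ✓.
  U = {x93}: f^{-1}(U) = {12, 14} ∈ τ_X ✓.
  U = {x90, x92}: f^{-1}(U) = {13} ∉ τ_X ✗.
  U = {x91, x93}: f^{-1}(U) = {12, 14} ∈ τ_X ✓.
  U = {x90, x91, x92}: f^{-1}(U) = {13} ∉ τ_X ✗.
  U = {x90, x92, x93}: f^{-1}(U) = {12, 13, 14} ∈ τ_X ✓.
  U = {x90, x91, x92, x93}: f^{-1}(U) = {12, 13, 14} ∈ τ_X ✓.
Found U = {x90, x92} with f^{-1}(U) = {13} not in τ_X. Therefore f is NOT continuous.


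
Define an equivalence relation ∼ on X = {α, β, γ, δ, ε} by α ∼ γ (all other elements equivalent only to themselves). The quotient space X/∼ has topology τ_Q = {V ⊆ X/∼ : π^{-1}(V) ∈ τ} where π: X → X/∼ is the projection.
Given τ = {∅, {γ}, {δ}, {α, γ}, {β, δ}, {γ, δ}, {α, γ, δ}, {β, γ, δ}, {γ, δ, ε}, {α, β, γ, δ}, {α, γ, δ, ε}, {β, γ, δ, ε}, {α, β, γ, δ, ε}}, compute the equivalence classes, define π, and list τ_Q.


X/∼ = {[α=γ], [β], [δ], [ε]}; |τ_Q| = 8.

Equivalence classes: [α=γ], [β], [δ], [ε].
Quotient map π: X → X/∼ sends α ↦ [α=γ], β ↦ [β], γ ↦ [α=γ], δ ↦ [δ], ε ↦ [ε].
For each subset V ⊆ X/∼, compute π^{-1}(V) ⊆ X and check whether π^{-1}(V) ∈ τ. V is open in τ_Q iff π^{-1}(V) ∈ τ.
  V = {}: π^{-1}(V) = ∅ ∈ τ ✓.
  V = {[α=γ]}: π^{-1}(V) = {α, γ} ∈ τ ✓.
  V = {[β]}: π^{-1}(V) = {β} ∉ τ ✗.
  V = {[α=γ], [β]}: π^{-1}(V) = {α, β, γ} ∉ τ ✗.
  V = {[δ]}: π^{-1}(V) = {δ} ∈ τ ✓.
  V = {[α=γ], [δ]}: π^{-1}(V) = {α, γ, δ} ∈ τ ✓.
  V = {[β], [δ]}: π^{-1}(V) = {β, δ} ∈ τ ✓.
  V = {[α=γ], [β], [δ]}: π^{-1}(V) = {α, β, γ, δ} ∈ τ ✓.
  V = {[ε]}: π^{-1}(V) = {ε} ∉ τ ✗.
  V = {[α=γ], [ε]}: π^{-1}(V) = {α, γ, ε} ∉ τ ✗.
  V = {[β], [ε]}: π^{-1}(V) = {β, ε} ∉ τ ✗.
  V = {[α=γ], [β], [ε]}: π^{-1}(V) = {α, β, γ, ε} ∉ τ ✗.
  V = {[δ], [ε]}: π^{-1}(V) = {δ, ε} ∉ τ ✗.
  V = {[α=γ], [δ], [ε]}: π^{-1}(V) = {α, γ, δ, ε} ∈ τ ✓.
  V = {[β], [δ], [ε]}: π^{-1}(V) = {β, δ, ε} ∉ τ ✗.
  V = {[α=γ], [β], [δ], [ε]}: π^{-1}(V) = {α, β, γ, δ, ε} ∈ τ ✓.
Open sets in the quotient: τ_Q = {{}, {[α=γ]}, {[δ]}, {[α=γ], [δ]}, {[β], [δ]}, {[α=γ], [β], [δ]}, {[α=γ], [δ], [ε]}, {[α=γ], [β], [δ], [ε]}} (8 elements).


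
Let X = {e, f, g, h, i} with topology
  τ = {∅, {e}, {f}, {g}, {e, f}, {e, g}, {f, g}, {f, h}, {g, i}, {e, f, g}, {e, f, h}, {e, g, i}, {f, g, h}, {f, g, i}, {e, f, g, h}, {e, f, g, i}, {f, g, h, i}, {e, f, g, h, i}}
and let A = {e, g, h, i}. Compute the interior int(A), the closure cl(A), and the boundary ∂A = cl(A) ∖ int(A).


int(A) = {e, g, i}, cl(A) = {e, g, h, i}, ∂A = {h}.

Closed sets in (X, τ) are complements of opens:
  closed(X, τ) = {∅, {e}, {h}, {i}, {e, h}, {e, i}, {f, h}, {g, i}, {h, i}, {e, f, h}, {e, g, i}, {e, h, i}, {f, h, i}, {g, h, i}, {e, f, h, i}, {e, g, h, i}, {f, g, h, i}, {e, f, g, h, i}}.
int(A) = ⋃ {U ∈ τ : U ⊆ A}. Opens contained in A: ∅, {e}, {g}, {e, g}, {g, i}, {e, g, i}.
Taking the union of these: int(A) = {e, g, i}.
cl(A) = ⋂ {C closed : A ⊆ C}. Closed sets containing A: {e, g, h, i}, {e, f, g, h, i}.
Intersecting these: cl(A) = {e, g, h, i}.
∂A = cl(A) ∖ int(A) = {e, g, h, i} ∖ {e, g, i} = {h}.


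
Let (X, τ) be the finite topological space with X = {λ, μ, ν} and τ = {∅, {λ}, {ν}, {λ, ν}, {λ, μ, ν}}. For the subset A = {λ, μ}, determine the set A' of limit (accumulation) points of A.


A' = {μ}

For each x ∈ X, list the open sets U ∈ τ with x ∈ U, then check whether U ∩ (A ∖ {x}) ≠ ∅ for every such U.
  x = λ: open {λ} ∋ x has {λ} ∩ (A ∖ {λ}) = ∅, so x is NOT a limit point.
  x = μ: opens ∋ x are {λ, μ, ν}; each meets A ∖ {μ}, so x IS a limit point.
  x = ν: open {ν} ∋ x has {ν} ∩ (A ∖ {ν}) = ∅, so x is NOT a limit point.
Collecting: A' = {μ}.


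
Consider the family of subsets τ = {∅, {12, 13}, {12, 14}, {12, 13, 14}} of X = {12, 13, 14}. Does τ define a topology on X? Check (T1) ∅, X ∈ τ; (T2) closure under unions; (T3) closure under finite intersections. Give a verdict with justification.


τ is NOT a topology on X.

Axiom (T1): ∅ ∈ τ? Yes; X ∈ τ? Yes.
Axiom (T2/T3): check pairwise unions and intersections of members of τ.
Counterexample for (T3): {12, 13} ∩ {12, 14} = {12} ∉ τ. Therefore τ is NOT a topology.


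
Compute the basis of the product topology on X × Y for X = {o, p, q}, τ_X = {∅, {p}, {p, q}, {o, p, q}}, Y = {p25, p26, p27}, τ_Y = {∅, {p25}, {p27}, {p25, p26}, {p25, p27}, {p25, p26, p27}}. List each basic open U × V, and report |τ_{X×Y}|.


Basis B = {∅ × ∅, {p} × {p25}, {p} × {p27}, {p} × {p25, p26}, {p} × {p25, p27}, {p, q} × {p25}, {p, q} × {p27}, {o, p, q} × {p25}, {o, p, q} × {p27}, {p} × {p25, p26, p27}, {p, q} × {p25, p26}, {p, q} × {p25, p27}, {o, p, q} × {p25, p26}, {o, p, q} × {p25, p27}, {p, q} × {p25, p26, p27}, {o, p, q} × {p25, p26, p27}}; |τ_{X×Y}| = 40.

Enumerate products U × V with U ∈ τ_X, V ∈ τ_Y (deduplicated):
  ∅ × ∅ = {} (∅)
  {p} × {p25} = {(p,p25)}
  {p} × {p27} = {(p,p27)}
  {p} × {p25, p26} = {(p,p25), (p,p26)}
  {p} × {p25, p27} = {(p,p25), (p,p27)}
  {p, q} × {p25} = {(p,p25), (q,p25)}
  {p, q} × {p27} = {(p,p27), (q,p27)}
  {o, p, q} × {p25} = {(o,p25), (p,p25), (q,p25)}
  {o, p, q} × {p27} = {(o,p27), (p,p27), (q,p27)}
  {p} × {p25, p26, p27} = {(p,p25), (p,p26), (p,p27)}
  {p, q} × {p25, p26} = {(p,p25), (p,p26), (q,p25), (q,p26)}
  {p, q} × {p25, p27} = {(p,p25), (p,p27), (q,p25), (q,p27)}
  {o, p, q} × {p25, p26} = {(o,p25), (o,p26), (p,p25), (p,p26), (q,p25), (q,p26)}
  {o, p, q} × {p25, p27} = {(o,p25), (o,p27), (p,p25), (p,p27), (q,p25), (q,p27)}
  {p, q} × {p25, p26, p27} = {(p,p25), (p,p26), (p,p27), (q,p25), (q,p26), (q,p27)}
  {o, p, q} × {p25, p26, p27} = {(o,p25), (o,p26), (o,p27), (p,p25), (p,p26), (p,p27), (q,p25), (q,p26), (q,p27)}
These 16 distinct sets form the basis B.
Close under arbitrary unions to get τ_{X×Y}; counting gives |τ_{X×Y}| = 40.


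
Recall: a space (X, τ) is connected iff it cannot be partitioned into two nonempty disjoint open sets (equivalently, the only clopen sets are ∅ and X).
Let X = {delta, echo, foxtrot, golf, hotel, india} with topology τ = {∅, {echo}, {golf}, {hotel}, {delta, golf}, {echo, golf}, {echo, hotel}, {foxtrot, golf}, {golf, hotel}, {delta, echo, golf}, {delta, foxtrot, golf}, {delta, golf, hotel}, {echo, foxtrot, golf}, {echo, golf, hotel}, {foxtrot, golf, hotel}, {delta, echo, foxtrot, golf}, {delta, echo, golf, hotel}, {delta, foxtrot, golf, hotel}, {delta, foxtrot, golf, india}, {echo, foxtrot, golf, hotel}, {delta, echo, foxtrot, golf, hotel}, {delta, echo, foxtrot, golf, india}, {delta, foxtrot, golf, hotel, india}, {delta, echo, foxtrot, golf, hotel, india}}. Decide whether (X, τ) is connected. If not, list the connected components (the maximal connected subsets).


(X, τ) is disconnected; components = [{echo}, {hotel}, {delta, foxtrot, golf, india}].

Find clopen sets (U ∈ τ with X ∖ U ∈ τ):
  U = ∅, X ∖ U = {delta, echo, foxtrot, golf, hotel, india} — both open, so U is clopen.
  U = {echo}, X ∖ U = {delta, foxtrot, golf, hotel, india} — both open, so U is clopen.
  U = {hotel}, X ∖ U = {delta, echo, foxtrot, golf, india} — both open, so U is clopen.
  U = {echo, hotel}, X ∖ U = {delta, foxtrot, golf, india} — both open, so U is clopen.
  U = {delta, foxtrot, golf, india}, X ∖ U = {echo, hotel} — both open, so U is clopen.
  U = {delta, echo, foxtrot, golf, india}, X ∖ U = {hotel} — both open, so U is clopen.
  U = {delta, foxtrot, golf, hotel, india}, X ∖ U = {echo} — both open, so U is clopen.
  U = {delta, echo, foxtrot, golf, hotel, india}, X ∖ U = ∅ — both open, so U is clopen.
Nontrivial clopen(s) exist: e.g. {delta, foxtrot, golf, india}. So (X, τ) is disconnected.
Compute connected components by grouping points that agree on all clopens:
  component: {echo}
  component: {hotel}
  component: {delta, foxtrot, golf, india}


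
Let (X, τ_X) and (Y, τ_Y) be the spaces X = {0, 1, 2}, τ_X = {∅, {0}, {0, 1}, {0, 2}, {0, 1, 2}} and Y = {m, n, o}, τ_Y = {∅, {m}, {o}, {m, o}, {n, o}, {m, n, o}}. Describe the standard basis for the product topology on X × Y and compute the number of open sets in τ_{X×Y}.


Basis B = {∅ × ∅, {0} × {m}, {0} × {o}, {0} × {m, o}, {0, 1} × {m}, {0, 2} × {m}, {0} × {n, o}, {0, 1} × {o}, {0, 2} × {o}, {0} × {m, n, o}, {0, 1, 2} × {m}, {0, 1, 2} × {o}, {0, 1} × {m, o}, {0, 2} × {m, o}, {0, 1} × {n, o}, {0, 2} × {n, o}, {0, 1} × {m, n, o}, {0, 2} × {m, n, o}, {0, 1, 2} × {m, o}, {0, 1, 2} × {n, o}, {0, 1, 2} × {m, n, o}}; |τ_{X×Y}| = 70.

Enumerate products U × V with U ∈ τ_X, V ∈ τ_Y (deduplicated):
  ∅ × ∅ = {} (∅)
  {0} × {m} = {(0,m)}
  {0} × {o} = {(0,o)}
  {0} × {m, o} = {(0,m), (0,o)}
  {0, 1} × {m} = {(0,m), (1,m)}
  {0, 2} × {m} = {(0,m), (2,m)}
  {0} × {n, o} = {(0,n), (0,o)}
  {0, 1} × {o} = {(0,o), (1,o)}
  {0, 2} × {o} = {(0,o), (2,o)}
  {0} × {m, n, o} = {(0,m), (0,n), (0,o)}
  {0, 1, 2} × {m} = {(0,m), (1,m), (2,m)}
  {0, 1, 2} × {o} = {(0,o), (1,o), (2,o)}
  {0, 1} × {m, o} = {(0,m), (0,o), (1,m), (1,o)}
  {0, 2} × {m, o} = {(0,m), (0,o), (2,m), (2,o)}
  {0, 1} × {n, o} = {(0,n), (0,o), (1,n), (1,o)}
  {0, 2} × {n, o} = {(0,n), (0,o), (2,n), (2,o)}
  {0, 1} × {m, n, o} = {(0,m), (0,n), (0,o), (1,m), (1,n), (1,o)}
  {0, 2} × {m, n, o} = {(0,m), (0,n), (0,o), (2,m), (2,n), (2,o)}
  {0, 1, 2} × {m, o} = {(0,m), (0,o), (1,m), (1,o), (2,m), (2,o)}
  {0, 1, 2} × {n, o} = {(0,n), (0,o), (1,n), (1,o), (2,n), (2,o)}
  {0, 1, 2} × {m, n, o} = {(0,m), (0,n), (0,o), (1,m), (1,n), (1,o), (2,m), (2,n), (2,o)}
These 21 distinct sets form the basis B.
Close under arbitrary unions to get τ_{X×Y}; counting gives |τ_{X×Y}| = 70.


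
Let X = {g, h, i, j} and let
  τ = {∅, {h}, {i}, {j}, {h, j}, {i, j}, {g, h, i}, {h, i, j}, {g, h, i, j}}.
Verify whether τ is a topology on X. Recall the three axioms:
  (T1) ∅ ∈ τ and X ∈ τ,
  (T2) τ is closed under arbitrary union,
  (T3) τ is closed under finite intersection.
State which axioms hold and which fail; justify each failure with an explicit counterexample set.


τ is NOT a topology on X.

Axiom (T1): ∅ ∈ τ? Yes; X ∈ τ? Yes.
Axiom (T2/T3): check pairwise unions and intersections of members of τ.
Counterexample for (T2): {h} ∪ {i} = {h, i} ∉ τ. Therefore τ is NOT a topology.


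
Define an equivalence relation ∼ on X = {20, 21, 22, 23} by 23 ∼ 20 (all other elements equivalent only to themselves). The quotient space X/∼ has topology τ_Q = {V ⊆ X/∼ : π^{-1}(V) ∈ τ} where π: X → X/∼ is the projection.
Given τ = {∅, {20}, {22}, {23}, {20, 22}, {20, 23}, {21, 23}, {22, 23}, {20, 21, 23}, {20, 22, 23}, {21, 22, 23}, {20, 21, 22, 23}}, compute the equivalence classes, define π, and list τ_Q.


X/∼ = {[20=23], [21], [22]}; |τ_Q| = 6.

Equivalence classes: [20=23], [21], [22].
Quotient map π: X → X/∼ sends 20 ↦ [20=23], 21 ↦ [21], 22 ↦ [22], 23 ↦ [20=23].
For each subset V ⊆ X/∼, compute π^{-1}(V) ⊆ X and check whether π^{-1}(V) ∈ τ. V is open in τ_Q iff π^{-1}(V) ∈ τ.
  V = {}: π^{-1}(V) = ∅ ∈ τ ✓.
  V = {[20=23]}: π^{-1}(V) = {20, 23} ∈ τ ✓.
  V = {[21]}: π^{-1}(V) = {21} ∉ τ ✗.
  V = {[20=23], [21]}: π^{-1}(V) = {20, 21, 23} ∈ τ ✓.
  V = {[22]}: π^{-1}(V) = {22} ∈ τ ✓.
  V = {[20=23], [22]}: π^{-1}(V) = {20, 22, 23} ∈ τ ✓.
  V = {[21], [22]}: π^{-1}(V) = {21, 22} ∉ τ ✗.
  V = {[20=23], [21], [22]}: π^{-1}(V) = {20, 21, 22, 23} ∈ τ ✓.
Open sets in the quotient: τ_Q = {{}, {[20=23]}, {[20=23], [21]}, {[22]}, {[20=23], [22]}, {[20=23], [21], [22]}} (6 elements).


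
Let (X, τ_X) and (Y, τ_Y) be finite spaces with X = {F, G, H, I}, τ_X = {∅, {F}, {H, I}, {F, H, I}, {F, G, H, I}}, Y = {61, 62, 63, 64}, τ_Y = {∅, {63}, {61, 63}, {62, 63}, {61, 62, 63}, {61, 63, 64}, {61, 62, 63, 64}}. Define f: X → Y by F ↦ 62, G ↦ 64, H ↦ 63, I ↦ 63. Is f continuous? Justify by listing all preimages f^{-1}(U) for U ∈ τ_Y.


f is NOT continuous.

Compute f^{-1}(U) for each U ∈ τ_Y:
  U = ∅: f^{-1}(U) = ∅ ∈ τ_X ✓.
  U = {63}: f^{-1}(U) = {H, I} ∈ τ_X ✓.
  U = {61, 63}: f^{-1}(U) = {H, I} ∈ τ_X ✓.
  U = {62, 63}: f^{-1}(U) = {F, H, I} ∈ τ_X ✓.
  U = {61, 62, 63}: f^{-1}(U) = {F, H, I} ∈ τ_X ✓.
  U = {61, 63, 64}: f^{-1}(U) = {G, H, I} ∉ τ_X ✗.
  U = {61, 62, 63, 64}: f^{-1}(U) = {F, G, H, I} ∈ τ_X ✓.
Found U = {61, 63, 64} with f^{-1}(U) = {G, H, I} not in τ_X. Therefore f is NOT continuous.


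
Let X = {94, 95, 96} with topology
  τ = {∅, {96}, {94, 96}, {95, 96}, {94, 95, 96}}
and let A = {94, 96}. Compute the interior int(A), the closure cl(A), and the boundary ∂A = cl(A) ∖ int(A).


int(A) = {94, 96}, cl(A) = {94, 95, 96}, ∂A = {95}.

Closed sets in (X, τ) are complements of opens:
  closed(X, τ) = {∅, {94}, {95}, {94, 95}, {94, 95, 96}}.
int(A) = ⋃ {U ∈ τ : U ⊆ A}. Opens contained in A: ∅, {96}, {94, 96}.
Taking the union of these: int(A) = {94, 96}.
cl(A) = ⋂ {C closed : A ⊆ C}. Closed sets containing A: {94, 95, 96}.
Intersecting these: cl(A) = {94, 95, 96}.
∂A = cl(A) ∖ int(A) = {94, 95, 96} ∖ {94, 96} = {95}.


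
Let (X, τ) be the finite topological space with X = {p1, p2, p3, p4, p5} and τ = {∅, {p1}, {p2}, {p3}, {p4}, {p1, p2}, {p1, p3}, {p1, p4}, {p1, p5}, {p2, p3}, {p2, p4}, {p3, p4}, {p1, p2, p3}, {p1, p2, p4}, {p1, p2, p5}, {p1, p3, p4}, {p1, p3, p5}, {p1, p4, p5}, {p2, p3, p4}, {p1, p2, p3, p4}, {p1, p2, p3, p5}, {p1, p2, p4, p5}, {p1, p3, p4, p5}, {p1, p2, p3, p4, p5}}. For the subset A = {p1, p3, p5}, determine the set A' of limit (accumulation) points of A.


A' = {p5}

For each x ∈ X, list the open sets U ∈ τ with x ∈ U, then check whether U ∩ (A ∖ {x}) ≠ ∅ for every such U.
  x = p1: open {p1} ∋ x has {p1} ∩ (A ∖ {p1}) = ∅, so x is NOT a limit point.
  x = p2: open {p2} ∋ x has {p2} ∩ (A ∖ {p2}) = ∅, so x is NOT a limit point.
  x = p3: open {p3} ∋ x has {p3} ∩ (A ∖ {p3}) = ∅, so x is NOT a limit point.
  x = p4: open {p4} ∋ x has {p4} ∩ (A ∖ {p4}) = ∅, so x is NOT a limit point.
  x = p5: opens ∋ x are {p1, p5}, {p1, p2, p5}, {p1, p3, p5}, {p1, p4, p5}, {p1, p2, p3, p5}, {p1, p2, p4, p5}, {p1, p3, p4, p5}, {p1, p2, p3, p4, p5}; each meets A ∖ {p5}, so x IS a limit point.
Collecting: A' = {p5}.


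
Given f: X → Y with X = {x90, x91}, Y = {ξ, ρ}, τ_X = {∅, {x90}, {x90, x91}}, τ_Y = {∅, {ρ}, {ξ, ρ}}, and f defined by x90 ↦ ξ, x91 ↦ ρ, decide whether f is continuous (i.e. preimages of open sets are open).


f is NOT continuous.

Compute f^{-1}(U) for each U ∈ τ_Y:
  U = ∅: f^{-1}(U) = ∅ ∈ τ_X ✓.
  U = {ρ}: f^{-1}(U) = {x91} ∉ τ_X ✗.
  U = {ξ, ρ}: f^{-1}(U) = {x90, x91} ∈ τ_X ✓.
Found U = {ρ} with f^{-1}(U) = {x91} not in τ_X. Therefore f is NOT continuous.


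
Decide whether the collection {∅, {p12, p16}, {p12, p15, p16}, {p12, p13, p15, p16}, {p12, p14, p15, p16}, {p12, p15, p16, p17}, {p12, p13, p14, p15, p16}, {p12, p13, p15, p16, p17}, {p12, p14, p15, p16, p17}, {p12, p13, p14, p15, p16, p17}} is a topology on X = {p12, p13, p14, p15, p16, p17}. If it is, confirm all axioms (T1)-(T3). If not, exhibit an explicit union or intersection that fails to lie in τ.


τ IS a topology on X.

Axiom (T1): ∅ ∈ τ? Yes; X ∈ τ? Yes.
Axiom (T2/T3): check pairwise unions and intersections of members of τ.
All pairwise intersections and unions checked — each lies in τ. Therefore τ satisfies (T1), (T2), (T3): it IS a topology on X.
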